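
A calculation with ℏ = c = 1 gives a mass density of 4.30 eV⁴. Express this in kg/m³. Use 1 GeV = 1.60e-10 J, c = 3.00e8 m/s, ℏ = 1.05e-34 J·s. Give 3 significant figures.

1.00e-15 kg/m³

Mass density is [E]/(c²[L]³) = [E]⁴/(ℏ³c⁵).
1 GeV⁴ → 1/(ℏ³c⁵) × (1 GeV in J)⁴ = 2.33e20 kg/m³.
Convert the energy scale: 4.30 eV⁴ = 4.30e-36 GeV⁴.
Result: 4.30e-36 × 2.33e20 = 1.00e-15 kg/m³.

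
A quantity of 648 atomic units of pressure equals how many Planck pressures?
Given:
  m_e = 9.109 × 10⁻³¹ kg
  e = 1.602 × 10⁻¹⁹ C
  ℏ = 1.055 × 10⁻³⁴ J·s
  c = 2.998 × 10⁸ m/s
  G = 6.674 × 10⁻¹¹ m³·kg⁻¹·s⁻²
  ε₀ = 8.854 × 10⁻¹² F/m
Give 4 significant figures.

atomic unit of pressure: P_au = E_h/a₀³ = m_e⁴e¹⁰/((4πε₀)⁵ℏ⁸) = 2.929 × 10¹³ Pa
Planck pressure: p_P = c⁷/(ℏG²) = 4.632 × 10¹¹³ Pa
648 × 2.929 × 10¹³ / 4.632 × 10¹¹³ = 4.098 × 10⁻⁹⁸

4.098 × 10⁻⁹⁸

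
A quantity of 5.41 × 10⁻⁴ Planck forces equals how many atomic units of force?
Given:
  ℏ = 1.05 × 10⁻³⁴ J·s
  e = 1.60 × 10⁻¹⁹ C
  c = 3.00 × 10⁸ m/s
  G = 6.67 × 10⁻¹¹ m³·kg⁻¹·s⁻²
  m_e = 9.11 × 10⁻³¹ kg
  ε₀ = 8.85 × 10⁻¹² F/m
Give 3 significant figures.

Planck force: F_P = c⁴/G = 1.21 × 10⁴⁴ N
atomic unit of force: F_au = E_h/a₀ = m_e²e⁶/((4πε₀)³ℏ⁴) = 8.33 × 10⁻⁸ N
5.41 × 10⁻⁴ × 1.21 × 10⁴⁴ / 8.33 × 10⁻⁸ = 7.89 × 10⁴⁷

7.89 × 10⁴⁷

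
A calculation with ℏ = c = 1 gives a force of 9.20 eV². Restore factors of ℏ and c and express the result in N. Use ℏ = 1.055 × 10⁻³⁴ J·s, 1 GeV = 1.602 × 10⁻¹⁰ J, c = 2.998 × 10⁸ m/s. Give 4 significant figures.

Force is [E]/[L] = [E]²/(ℏc); restore (ℏc)⁻¹.
1 GeV² → 1/(ℏc) × (1 GeV in J)² = 8.114 × 10⁵ N.
Convert the energy scale: 9.20 eV² = 9.20 × 10⁻¹⁸ GeV².
Result: 9.20 × 10⁻¹⁸ × 8.114 × 10⁵ = 7.465 × 10⁻¹² N.

7.465 × 10⁻¹² N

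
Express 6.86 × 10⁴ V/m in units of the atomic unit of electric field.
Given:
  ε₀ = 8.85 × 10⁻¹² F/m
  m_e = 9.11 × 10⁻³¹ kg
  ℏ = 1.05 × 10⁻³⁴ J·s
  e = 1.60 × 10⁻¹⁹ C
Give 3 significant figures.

1.32 × 10⁻⁷

atomic unit of electric field: E_au = E_h/(e a₀) = m_e²e⁵/((4πε₀)³ℏ⁴) = 5.20 × 10¹¹ V/m.
6.86 × 10⁴ / 5.20 × 10¹¹ = 1.32 × 10⁻⁷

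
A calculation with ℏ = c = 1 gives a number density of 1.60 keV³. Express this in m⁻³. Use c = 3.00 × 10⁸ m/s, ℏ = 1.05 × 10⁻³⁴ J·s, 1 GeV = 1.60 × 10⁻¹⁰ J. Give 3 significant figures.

2.10 × 10²⁹ m⁻³

Number density is [L]⁻³ = [E]³/(ℏc)³.
1 GeV³ → 1/(ℏc)³ × (1 GeV in J)³ = 1.31 × 10⁴⁷ m⁻³.
Convert the energy scale: 1.60 keV³ = 1.60 × 10⁻¹⁸ GeV³.
Result: 1.60 × 10⁻¹⁸ × 1.31 × 10⁴⁷ = 2.10 × 10²⁹ m⁻³.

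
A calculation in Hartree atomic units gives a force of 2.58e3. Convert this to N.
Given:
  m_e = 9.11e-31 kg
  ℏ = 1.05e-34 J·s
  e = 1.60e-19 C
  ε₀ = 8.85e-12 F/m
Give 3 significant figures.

2.15e-4 N

One atomic unit of force: F_au = E_h/a₀ = m_e²e⁶/((4πε₀)³ℏ⁴) = 8.33e-8 N.
2.58e3 × 8.33e-8 N = 2.15e-4 N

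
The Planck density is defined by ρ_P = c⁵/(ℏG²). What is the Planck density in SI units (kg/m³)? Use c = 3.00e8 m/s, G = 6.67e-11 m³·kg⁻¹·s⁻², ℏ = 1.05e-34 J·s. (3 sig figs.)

ρ_P = c⁵/(ℏG²)
  = 2.43e42 / 4.67e-55
  = 5.20e96 kg/m³

5.20e96 kg/m³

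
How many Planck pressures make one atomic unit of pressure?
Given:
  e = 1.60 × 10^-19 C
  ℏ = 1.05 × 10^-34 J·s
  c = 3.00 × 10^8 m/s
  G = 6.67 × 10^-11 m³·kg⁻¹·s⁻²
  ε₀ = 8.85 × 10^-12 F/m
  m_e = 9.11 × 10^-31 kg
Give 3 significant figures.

atomic unit of pressure: P_au = E_h/a₀³ = m_e⁴e¹⁰/((4πε₀)⁵ℏ⁸) = 3.01 × 10^13 Pa
Planck pressure: p_P = c⁷/(ℏG²) = 4.68 × 10^113 Pa
ratio = 3.01 × 10^13 / 4.68 × 10^113 = 6.44 × 10^-101

6.44 × 10^-101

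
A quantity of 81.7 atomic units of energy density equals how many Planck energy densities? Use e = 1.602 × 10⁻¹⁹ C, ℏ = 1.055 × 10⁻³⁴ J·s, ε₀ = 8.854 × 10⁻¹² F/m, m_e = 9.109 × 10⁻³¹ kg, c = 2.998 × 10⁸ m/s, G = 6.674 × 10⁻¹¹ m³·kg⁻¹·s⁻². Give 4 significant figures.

atomic unit of energy density: u_au = E_h/a₀³ = m_e⁴e¹⁰/((4πε₀)⁵ℏ⁸) = 2.929 × 10¹³ J/m³
Planck energy density: u_P = c⁷/(ℏG²) = 4.632 × 10¹¹³ J/m³
81.7 × 2.929 × 10¹³ / 4.632 × 10¹¹³ = 5.166 × 10⁻⁹⁹

5.166 × 10⁻⁹⁹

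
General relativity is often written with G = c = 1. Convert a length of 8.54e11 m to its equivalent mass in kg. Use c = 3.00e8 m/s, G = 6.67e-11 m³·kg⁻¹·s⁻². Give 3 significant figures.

1.15e39 kg

Length → mass via c²/G.
8.54e11 m × (c²/G) = 1.15e39 kg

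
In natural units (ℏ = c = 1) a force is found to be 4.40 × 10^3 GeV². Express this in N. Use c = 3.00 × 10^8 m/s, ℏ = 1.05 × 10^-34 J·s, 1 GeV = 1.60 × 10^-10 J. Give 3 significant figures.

3.58 × 10^9 N

Force is [E]/[L] = [E]²/(ℏc); restore (ℏc)⁻¹.
1 GeV² → 1/(ℏc) × (1 GeV in J)² = 8.13 × 10^5 N.
Result: 4.40 × 10^3 × 8.13 × 10^5 = 3.58 × 10^9 N.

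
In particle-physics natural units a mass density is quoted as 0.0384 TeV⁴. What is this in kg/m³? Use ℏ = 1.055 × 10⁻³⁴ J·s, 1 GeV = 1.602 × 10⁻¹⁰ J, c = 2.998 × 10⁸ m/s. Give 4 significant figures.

Mass density is [E]/(c²[L]³) = [E]⁴/(ℏ³c⁵).
1 GeV⁴ → 1/(ℏ³c⁵) × (1 GeV in J)⁴ = 2.316 × 10²⁰ kg/m³.
Convert the energy scale: 0.0384 TeV⁴ = 3.84 × 10¹⁰ GeV⁴.
Result: 3.84 × 10¹⁰ × 2.316 × 10²⁰ = 8.893 × 10³⁰ kg/m³.

8.893 × 10³⁰ kg/m³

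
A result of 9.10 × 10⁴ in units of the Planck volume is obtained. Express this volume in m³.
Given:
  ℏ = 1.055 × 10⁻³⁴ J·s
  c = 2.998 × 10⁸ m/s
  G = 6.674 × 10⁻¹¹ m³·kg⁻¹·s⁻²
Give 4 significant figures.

3.844 × 10⁻¹⁰⁰ m³

One Planck volume: V_P = (ℏG/c³)^(3/2) = 4.224 × 10⁻¹⁰⁵ m³.
9.10 × 10⁴ × 4.224 × 10⁻¹⁰⁵ m³ = 3.844 × 10⁻¹⁰⁰ m³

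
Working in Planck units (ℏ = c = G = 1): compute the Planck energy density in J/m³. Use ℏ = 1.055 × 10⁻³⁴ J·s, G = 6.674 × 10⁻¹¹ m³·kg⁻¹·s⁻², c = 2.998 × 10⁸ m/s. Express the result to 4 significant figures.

The unique combination of the constants set to 1 with dimensions of energy density is u_P = c⁷/(ℏG²).
  = 2.177 × 10⁵⁹ / 4.699 × 10⁻⁵⁵
  = 4.632 × 10¹¹³ J/m³

4.632 × 10¹¹³ J/m³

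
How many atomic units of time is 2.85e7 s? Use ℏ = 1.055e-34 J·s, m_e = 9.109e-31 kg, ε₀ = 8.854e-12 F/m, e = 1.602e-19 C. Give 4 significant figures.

atomic unit of time: τ_au = (4πε₀)²ℏ³/(m_e e⁴) = 2.423e-17 s.
2.85e7 / 2.423e-17 = 1.176e24

1.176e24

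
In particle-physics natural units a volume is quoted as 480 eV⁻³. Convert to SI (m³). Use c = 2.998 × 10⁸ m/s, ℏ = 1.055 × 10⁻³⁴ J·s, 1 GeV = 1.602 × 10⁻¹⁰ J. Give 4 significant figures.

3.694 × 10⁻¹⁸ m³

Volume is [L]³ = [E]⁻³·(ℏc)³.
1 GeV⁻³ → (ℏc)³ × (1 GeV in J)⁻³ = 7.696 × 10⁻⁴⁸ m³.
Convert the energy scale: 480 eV⁻³ = 4.80 × 10²⁹ GeV⁻³.
Result: 4.80 × 10²⁹ × 7.696 × 10⁻⁴⁸ = 3.694 × 10⁻¹⁸ m³.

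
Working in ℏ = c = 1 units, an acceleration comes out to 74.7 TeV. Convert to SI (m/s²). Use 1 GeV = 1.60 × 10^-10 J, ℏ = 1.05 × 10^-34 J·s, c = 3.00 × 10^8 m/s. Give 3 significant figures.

3.41 × 10^37 m/s²

Acceleration is [L]/[T]² = c·[E]/ℏ.
1 GeV → c/ℏ × (1 GeV in J) = 4.57 × 10^32 m/s².
Convert the energy scale: 74.7 TeV = 7.47 × 10^4 GeV.
Result: 7.47 × 10^4 × 4.57 × 10^32 = 3.41 × 10^37 m/s².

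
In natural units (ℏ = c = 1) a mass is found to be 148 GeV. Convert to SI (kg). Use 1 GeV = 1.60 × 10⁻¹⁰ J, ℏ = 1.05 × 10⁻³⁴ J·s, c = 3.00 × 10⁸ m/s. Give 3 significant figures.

Mass is [E]/c²; divide by c².
1 GeV → 1/c² × (1 GeV in J) = 1.78 × 10⁻²⁷ kg.
Result: 148 × 1.78 × 10⁻²⁷ = 2.63 × 10⁻²⁵ kg.

2.63 × 10⁻²⁵ kg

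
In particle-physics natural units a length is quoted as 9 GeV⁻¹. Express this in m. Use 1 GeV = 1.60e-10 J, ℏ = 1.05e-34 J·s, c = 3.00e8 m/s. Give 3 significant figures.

1.77e-15 m

A length is [E]⁻¹ in ℏ=c=1; restore one factor of ℏc.
1 GeV⁻¹ → ℏc × (1 GeV in J)⁻¹ = 1.97e-16 m.
Result: 9 × 1.97e-16 = 1.77e-15 m.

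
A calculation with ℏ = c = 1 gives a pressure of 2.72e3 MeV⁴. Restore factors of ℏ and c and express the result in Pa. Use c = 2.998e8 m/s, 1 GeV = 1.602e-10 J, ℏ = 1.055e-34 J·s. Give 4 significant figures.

Pressure is [E]/[L]³ = [E]⁴/(ℏc)³.
1 GeV⁴ → 1/(ℏc)³ × (1 GeV in J)⁴ = 2.082e37 Pa.
Convert the energy scale: 2.72e3 MeV⁴ = 2.72e-9 GeV⁴.
Result: 2.72e-9 × 2.082e37 = 5.662e28 Pa.

5.662e28 Pa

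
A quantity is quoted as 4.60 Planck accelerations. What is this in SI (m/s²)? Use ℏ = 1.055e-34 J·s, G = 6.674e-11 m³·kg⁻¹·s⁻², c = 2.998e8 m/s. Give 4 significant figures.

One Planck acceleration: a_P = √(c⁷/(ℏG)) = 5.560e51 m/s².
4.60 × 5.560e51 m/s² = 2.558e52 m/s²

2.558e52 m/s²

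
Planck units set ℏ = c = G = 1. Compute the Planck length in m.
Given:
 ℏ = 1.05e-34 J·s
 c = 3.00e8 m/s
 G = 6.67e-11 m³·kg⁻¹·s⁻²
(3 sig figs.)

1.61e-35 m

Dimensional analysis gives ℓ_P = √(ℏG/c³).
  = √(2.59e-70)
  = 1.61e-35 m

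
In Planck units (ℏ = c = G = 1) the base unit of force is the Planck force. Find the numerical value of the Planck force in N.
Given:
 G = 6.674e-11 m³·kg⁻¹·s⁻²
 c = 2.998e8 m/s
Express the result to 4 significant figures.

F_P = c⁴/G
  = 8.078e33 / 6.674e-11
  = 1.210e44 N

1.210e44 N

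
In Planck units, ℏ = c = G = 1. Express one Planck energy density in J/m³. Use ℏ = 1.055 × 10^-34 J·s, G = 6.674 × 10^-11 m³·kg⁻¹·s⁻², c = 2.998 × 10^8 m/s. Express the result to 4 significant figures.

The unique combination of the constants set to 1 with dimensions of energy density is u_P = c⁷/(ℏG²).
  = 2.177 × 10^59 / 4.699 × 10^-55
  = 4.632 × 10^113 J/m³

4.632 × 10^113 J/m³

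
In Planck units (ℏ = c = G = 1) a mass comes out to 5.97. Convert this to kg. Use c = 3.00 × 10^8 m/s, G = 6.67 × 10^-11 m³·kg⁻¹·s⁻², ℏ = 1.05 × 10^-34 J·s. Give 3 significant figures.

1.30 × 10^-7 kg

One Planck mass: m_P = √(ℏc/G) = 2.17 × 10^-8 kg.
5.97 × 2.17 × 10^-8 kg = 1.30 × 10^-7 kg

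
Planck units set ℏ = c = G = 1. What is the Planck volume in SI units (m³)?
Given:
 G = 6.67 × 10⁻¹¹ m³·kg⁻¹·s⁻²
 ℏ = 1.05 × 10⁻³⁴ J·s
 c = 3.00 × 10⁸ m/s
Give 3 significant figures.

4.18 × 10⁻¹⁰⁵ m³

The unique combination of the constants set to 1 with dimensions of volume is V_P = (ℏG/c³)^(3/2).
  = √(1.75 × 10⁻²⁰⁹)
  = 4.18 × 10⁻¹⁰⁵ m³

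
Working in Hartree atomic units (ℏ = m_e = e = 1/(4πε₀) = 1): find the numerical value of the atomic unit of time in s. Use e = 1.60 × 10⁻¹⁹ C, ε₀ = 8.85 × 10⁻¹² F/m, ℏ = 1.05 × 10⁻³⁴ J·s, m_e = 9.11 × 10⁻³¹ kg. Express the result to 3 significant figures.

The unique combination of the constants set to 1 with dimensions of time is τ_au = (4πε₀)²ℏ³/(m_e e⁴).
E_h = 4.38 × 10⁻¹⁸ J
ℏ/E_h = 2.40 × 10⁻¹⁷ s

2.40 × 10⁻¹⁷ s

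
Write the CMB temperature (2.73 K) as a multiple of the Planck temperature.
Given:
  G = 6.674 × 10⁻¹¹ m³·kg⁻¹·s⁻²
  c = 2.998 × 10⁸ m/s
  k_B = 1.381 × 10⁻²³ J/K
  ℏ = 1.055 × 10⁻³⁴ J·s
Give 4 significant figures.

Planck temperature: T_P = √(ℏc⁵/G) / k_B = 1.417 × 10³² K.
2.73 / 1.417 × 10³² = 1.927 × 10⁻³²

1.927 × 10⁻³²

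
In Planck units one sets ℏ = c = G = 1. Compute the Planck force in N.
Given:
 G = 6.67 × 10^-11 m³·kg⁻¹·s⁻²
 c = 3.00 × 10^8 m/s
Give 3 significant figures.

F_P = c⁴/G
  = 8.10 × 10^33 / 6.67 × 10^-11
  = 1.21 × 10^44 N

1.21 × 10^44 N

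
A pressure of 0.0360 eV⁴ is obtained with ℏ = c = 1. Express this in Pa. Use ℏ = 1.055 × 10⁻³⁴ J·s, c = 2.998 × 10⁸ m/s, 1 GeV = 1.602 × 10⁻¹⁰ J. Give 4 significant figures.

0.7494 Pa

Pressure is [E]/[L]³ = [E]⁴/(ℏc)³.
1 GeV⁴ → 1/(ℏc)³ × (1 GeV in J)⁴ = 2.082 × 10³⁷ Pa.
Convert the energy scale: 0.0360 eV⁴ = 3.60 × 10⁻³⁸ GeV⁴.
Result: 3.60 × 10⁻³⁸ × 2.082 × 10³⁷ = 0.7494 Pa.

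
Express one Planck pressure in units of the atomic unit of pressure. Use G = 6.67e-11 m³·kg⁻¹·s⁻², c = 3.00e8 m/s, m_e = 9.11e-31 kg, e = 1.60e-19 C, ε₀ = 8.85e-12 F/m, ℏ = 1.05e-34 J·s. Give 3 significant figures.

1.55e100

Planck pressure: p_P = c⁷/(ℏG²) = 4.68e113 Pa
atomic unit of pressure: P_au = E_h/a₀³ = m_e⁴e¹⁰/((4πε₀)⁵ℏ⁸) = 3.01e13 Pa
ratio = 4.68e113 / 3.01e13 = 1.55e100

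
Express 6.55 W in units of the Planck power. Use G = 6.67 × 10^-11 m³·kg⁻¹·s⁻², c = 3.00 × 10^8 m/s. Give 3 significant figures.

1.80 × 10^-52

Planck power: P_P = c⁵/G = 3.64 × 10^52 W.
6.55 / 3.64 × 10^52 = 1.80 × 10^-52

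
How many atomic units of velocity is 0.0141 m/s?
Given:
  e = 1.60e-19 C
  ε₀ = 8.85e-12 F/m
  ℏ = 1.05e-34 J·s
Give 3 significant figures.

6.43e-9

atomic unit of velocity: v_au = e²/(4πε₀ℏ) = 2.19e6 m/s.
0.0141 / 2.19e6 = 6.43e-9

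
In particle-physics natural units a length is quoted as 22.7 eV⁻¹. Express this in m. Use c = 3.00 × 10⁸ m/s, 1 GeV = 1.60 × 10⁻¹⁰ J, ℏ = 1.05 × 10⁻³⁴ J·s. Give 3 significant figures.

A length is [E]⁻¹ in ℏ=c=1; restore one factor of ℏc.
1 GeV⁻¹ → ℏc × (1 GeV in J)⁻¹ = 1.97 × 10⁻¹⁶ m.
Convert the energy scale: 22.7 eV⁻¹ = 2.27 × 10¹⁰ GeV⁻¹.
Result: 2.27 × 10¹⁰ × 1.97 × 10⁻¹⁶ = 4.47 × 10⁻⁶ m.

4.47 × 10⁻⁶ m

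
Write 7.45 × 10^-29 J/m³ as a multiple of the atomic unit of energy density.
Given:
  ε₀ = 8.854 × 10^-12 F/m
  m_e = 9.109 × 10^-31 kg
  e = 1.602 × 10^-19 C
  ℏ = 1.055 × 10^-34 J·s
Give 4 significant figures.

2.543 × 10^-42

atomic unit of energy density: u_au = E_h/a₀³ = m_e⁴e¹⁰/((4πε₀)⁵ℏ⁸) = 2.929 × 10^13 J/m³.
7.45 × 10^-29 / 2.929 × 10^13 = 2.543 × 10^-42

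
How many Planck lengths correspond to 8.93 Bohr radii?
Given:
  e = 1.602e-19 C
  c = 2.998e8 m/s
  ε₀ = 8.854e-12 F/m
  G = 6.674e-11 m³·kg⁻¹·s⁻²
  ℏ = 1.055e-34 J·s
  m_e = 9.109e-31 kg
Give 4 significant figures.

2.926e25

Bohr radius: a₀ = 4πε₀ℏ²/(m_e e²) = 5.297e-11 m
Planck length: ℓ_P = √(ℏG/c³) = 1.616e-35 m
8.93 × 5.297e-11 / 1.616e-35 = 2.926e25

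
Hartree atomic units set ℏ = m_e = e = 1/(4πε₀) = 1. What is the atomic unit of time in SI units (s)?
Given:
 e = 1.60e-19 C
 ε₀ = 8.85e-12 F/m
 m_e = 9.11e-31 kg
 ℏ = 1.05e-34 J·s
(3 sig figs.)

Dimensional analysis gives τ_au = (4πε₀)²ℏ³/(m_e e⁴).
E_h = 4.38e-18 J
ℏ/E_h = 2.40e-17 s

2.40e-17 s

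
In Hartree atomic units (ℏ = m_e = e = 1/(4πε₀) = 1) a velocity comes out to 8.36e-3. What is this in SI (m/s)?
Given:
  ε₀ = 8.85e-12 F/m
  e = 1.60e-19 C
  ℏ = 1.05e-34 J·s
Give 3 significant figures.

1.83e4 m/s

One atomic unit of velocity: v_au = e²/(4πε₀ℏ) = 2.19e6 m/s.
8.36e-3 × 2.19e6 m/s = 1.83e4 m/s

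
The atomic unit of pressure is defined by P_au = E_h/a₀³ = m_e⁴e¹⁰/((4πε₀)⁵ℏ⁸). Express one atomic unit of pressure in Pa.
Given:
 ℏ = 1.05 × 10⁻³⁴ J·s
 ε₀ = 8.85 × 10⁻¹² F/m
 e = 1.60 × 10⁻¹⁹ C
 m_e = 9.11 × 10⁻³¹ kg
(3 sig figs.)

P_au = E_h/a₀³ = m_e⁴e¹⁰/((4πε₀)⁵ℏ⁸)
E_h = 4.38 × 10⁻¹⁸ J
a₀ = 5.26 × 10⁻¹¹ m
E_h/a₀³ = 3.01 × 10¹³ Pa

3.01 × 10¹³ Pa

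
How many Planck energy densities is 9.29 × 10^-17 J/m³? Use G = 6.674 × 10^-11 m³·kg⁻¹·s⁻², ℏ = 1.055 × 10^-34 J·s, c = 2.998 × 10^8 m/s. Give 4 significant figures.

Planck energy density: u_P = c⁷/(ℏG²) = 4.632 × 10^113 J/m³.
9.29 × 10^-17 / 4.632 × 10^113 = 2.005 × 10^-130

2.005 × 10^-130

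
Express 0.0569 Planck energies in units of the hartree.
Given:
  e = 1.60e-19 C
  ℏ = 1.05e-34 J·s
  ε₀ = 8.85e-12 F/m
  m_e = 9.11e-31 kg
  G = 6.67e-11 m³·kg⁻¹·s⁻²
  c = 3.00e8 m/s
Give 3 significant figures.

2.54e25

Planck energy: E_P = √(ℏc⁵/G) = 1.96e9 J
hartree: E_h = m_e e⁴/(4πε₀ℏ)² = 4.38e-18 J
0.0569 × 1.96e9 / 4.38e-18 = 2.54e25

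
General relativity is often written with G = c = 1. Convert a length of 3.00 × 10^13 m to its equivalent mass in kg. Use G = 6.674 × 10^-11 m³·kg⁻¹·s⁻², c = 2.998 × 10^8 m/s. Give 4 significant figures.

4.040 × 10^40 kg

Length → mass via c²/G.
3.00 × 10^13 m × (c²/G) = 4.040 × 10^40 kg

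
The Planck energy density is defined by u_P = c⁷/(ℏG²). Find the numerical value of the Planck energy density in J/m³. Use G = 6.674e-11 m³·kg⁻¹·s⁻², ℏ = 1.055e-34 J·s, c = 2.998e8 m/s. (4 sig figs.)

u_P = c⁷/(ℏG²)
  = 2.177e59 / 4.699e-55
  = 4.632e113 J/m³

4.632e113 J/m³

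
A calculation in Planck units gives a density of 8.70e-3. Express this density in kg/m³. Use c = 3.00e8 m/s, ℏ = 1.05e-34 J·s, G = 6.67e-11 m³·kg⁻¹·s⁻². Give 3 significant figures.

One Planck density: ρ_P = c⁵/(ℏG²) = 5.20e96 kg/m³.
8.70e-3 × 5.20e96 kg/m³ = 4.53e94 kg/m³

4.53e94 kg/m³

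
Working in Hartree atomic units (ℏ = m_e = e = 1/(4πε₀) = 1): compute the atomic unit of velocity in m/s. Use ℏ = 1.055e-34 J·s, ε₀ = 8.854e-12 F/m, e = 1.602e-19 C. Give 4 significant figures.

2.186e6 m/s

Dimensional analysis gives v_au = e²/(4πε₀ℏ).
  = 2.566e-38 / 1.174e-44
  = 2.186e6 m/s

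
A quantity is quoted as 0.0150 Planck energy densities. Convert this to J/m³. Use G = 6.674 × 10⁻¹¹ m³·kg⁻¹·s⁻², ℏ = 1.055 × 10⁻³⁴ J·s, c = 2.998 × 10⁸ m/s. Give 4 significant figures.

6.948 × 10¹¹¹ J/m³

One Planck energy density: u_P = c⁷/(ℏG²) = 4.632 × 10¹¹³ J/m³.
0.0150 × 4.632 × 10¹¹³ J/m³ = 6.948 × 10¹¹¹ J/m³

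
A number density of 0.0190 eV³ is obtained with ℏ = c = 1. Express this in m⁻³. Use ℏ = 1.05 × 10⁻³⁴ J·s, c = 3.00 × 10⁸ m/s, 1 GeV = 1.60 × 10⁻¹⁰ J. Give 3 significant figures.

Number density is [L]⁻³ = [E]³/(ℏc)³.
1 GeV³ → 1/(ℏc)³ × (1 GeV in J)³ = 1.31 × 10⁴⁷ m⁻³.
Convert the energy scale: 0.0190 eV³ = 1.90 × 10⁻²⁹ GeV³.
Result: 1.90 × 10⁻²⁹ × 1.31 × 10⁴⁷ = 2.49 × 10¹⁸ m⁻³.

2.49 × 10¹⁸ m⁻³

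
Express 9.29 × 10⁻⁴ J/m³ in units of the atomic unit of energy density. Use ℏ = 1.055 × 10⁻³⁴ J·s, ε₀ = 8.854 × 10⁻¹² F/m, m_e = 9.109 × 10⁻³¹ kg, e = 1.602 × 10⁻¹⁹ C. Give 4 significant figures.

3.172 × 10⁻¹⁷

atomic unit of energy density: u_au = E_h/a₀³ = m_e⁴e¹⁰/((4πε₀)⁵ℏ⁸) = 2.929 × 10¹³ J/m³.
9.29 × 10⁻⁴ / 2.929 × 10¹³ = 3.172 × 10⁻¹⁷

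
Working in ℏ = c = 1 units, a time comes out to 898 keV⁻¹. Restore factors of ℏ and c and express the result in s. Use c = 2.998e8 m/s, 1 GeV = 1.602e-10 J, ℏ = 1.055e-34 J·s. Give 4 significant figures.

5.914e-16 s

A time is [E]⁻¹ in ℏ=c=1; restore one factor of ℏ.
1 GeV⁻¹ → ℏ × (1 GeV in J)⁻¹ = 6.586e-25 s.
Convert the energy scale: 898 keV⁻¹ = 8.98e8 GeV⁻¹.
Result: 8.98e8 × 6.586e-25 = 5.914e-16 s.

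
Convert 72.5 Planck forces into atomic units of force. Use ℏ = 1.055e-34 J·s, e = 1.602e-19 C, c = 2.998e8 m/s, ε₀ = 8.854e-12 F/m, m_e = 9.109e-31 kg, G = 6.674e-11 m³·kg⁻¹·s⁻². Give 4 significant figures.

1.068e53

Planck force: F_P = c⁴/G = 1.210e44 N
atomic unit of force: F_au = E_h/a₀ = m_e²e⁶/((4πε₀)³ℏ⁴) = 8.220e-8 N
72.5 × 1.210e44 / 8.220e-8 = 1.068e53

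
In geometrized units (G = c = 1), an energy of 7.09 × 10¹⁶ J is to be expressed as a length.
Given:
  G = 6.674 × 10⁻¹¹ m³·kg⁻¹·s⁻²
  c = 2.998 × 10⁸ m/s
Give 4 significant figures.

Energy → length via G/c⁴.
7.09 × 10¹⁶ J × (G/c⁴) = 5.857 × 10⁻²⁸ m

5.857 × 10⁻²⁸ m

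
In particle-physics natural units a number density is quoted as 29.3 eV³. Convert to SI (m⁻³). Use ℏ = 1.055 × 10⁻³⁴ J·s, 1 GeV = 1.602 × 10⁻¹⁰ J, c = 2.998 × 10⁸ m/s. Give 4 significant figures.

3.807 × 10²¹ m⁻³

Number density is [L]⁻³ = [E]³/(ℏc)³.
1 GeV³ → 1/(ℏc)³ × (1 GeV in J)³ = 1.299 × 10⁴⁷ m⁻³.
Convert the energy scale: 29.3 eV³ = 2.93 × 10⁻²⁶ GeV³.
Result: 2.93 × 10⁻²⁶ × 1.299 × 10⁴⁷ = 3.807 × 10²¹ m⁻³.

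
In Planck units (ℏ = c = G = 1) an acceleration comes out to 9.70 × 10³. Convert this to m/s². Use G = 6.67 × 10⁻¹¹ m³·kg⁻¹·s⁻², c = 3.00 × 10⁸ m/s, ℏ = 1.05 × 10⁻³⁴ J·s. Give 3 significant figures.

One Planck acceleration: a_P = √(c⁷/(ℏG)) = 5.59 × 10⁵¹ m/s².
9.70 × 10³ × 5.59 × 10⁵¹ m/s² = 5.42 × 10⁵⁵ m/s²

5.42 × 10⁵⁵ m/s²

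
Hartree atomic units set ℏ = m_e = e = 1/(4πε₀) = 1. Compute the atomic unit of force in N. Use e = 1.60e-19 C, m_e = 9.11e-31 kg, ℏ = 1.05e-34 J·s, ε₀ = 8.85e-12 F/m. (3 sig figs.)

The unique combination of the constants set to 1 with dimensions of force is F_au = E_h/a₀ = m_e²e⁶/((4πε₀)³ℏ⁴).
E_h = 4.38e-18 J
a₀ = 5.26e-11 m
E_h/a₀ = 8.33e-8 N

8.33e-8 N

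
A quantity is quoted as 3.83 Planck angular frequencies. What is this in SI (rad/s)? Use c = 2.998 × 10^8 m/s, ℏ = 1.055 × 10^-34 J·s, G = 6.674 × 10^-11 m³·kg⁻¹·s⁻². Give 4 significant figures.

7.103 × 10^43 rad/s

One Planck angular frequency: ω_P = √(c⁵/(ℏG)) = 1.855 × 10^43 rad/s.
3.83 × 1.855 × 10^43 rad/s = 7.103 × 10^43 rad/s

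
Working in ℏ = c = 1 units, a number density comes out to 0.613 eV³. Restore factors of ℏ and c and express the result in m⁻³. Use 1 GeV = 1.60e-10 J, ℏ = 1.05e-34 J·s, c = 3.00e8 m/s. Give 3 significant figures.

Number density is [L]⁻³ = [E]³/(ℏc)³.
1 GeV³ → 1/(ℏc)³ × (1 GeV in J)³ = 1.31e47 m⁻³.
Convert the energy scale: 0.613 eV³ = 6.13e-28 GeV³.
Result: 6.13e-28 × 1.31e47 = 8.03e19 m⁻³.

8.03e19 m⁻³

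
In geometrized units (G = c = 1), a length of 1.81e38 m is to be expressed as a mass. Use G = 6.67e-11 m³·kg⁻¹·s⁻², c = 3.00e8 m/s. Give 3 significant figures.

2.44e65 kg

Length → mass via c²/G.
1.81e38 m × (c²/G) = 2.44e65 kg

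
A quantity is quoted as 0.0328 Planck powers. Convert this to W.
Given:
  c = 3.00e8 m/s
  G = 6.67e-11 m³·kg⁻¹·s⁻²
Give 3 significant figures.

One Planck power: P_P = c⁵/G = 3.64e52 W.
0.0328 × 3.64e52 W = 1.19e51 W

1.19e51 W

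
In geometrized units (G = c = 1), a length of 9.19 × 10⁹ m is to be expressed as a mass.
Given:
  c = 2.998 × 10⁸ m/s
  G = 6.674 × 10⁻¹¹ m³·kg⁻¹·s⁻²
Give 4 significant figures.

1.238 × 10³⁷ kg

Length → mass via c²/G.
9.19 × 10⁹ m × (c²/G) = 1.238 × 10³⁷ kg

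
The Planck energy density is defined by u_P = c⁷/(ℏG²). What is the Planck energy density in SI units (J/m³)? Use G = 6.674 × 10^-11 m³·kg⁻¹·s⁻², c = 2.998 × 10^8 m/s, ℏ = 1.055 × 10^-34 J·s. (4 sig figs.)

u_P = c⁷/(ℏG²)
  = 2.177 × 10^59 / 4.699 × 10^-55
  = 4.632 × 10^113 J/m³

4.632 × 10^113 J/m³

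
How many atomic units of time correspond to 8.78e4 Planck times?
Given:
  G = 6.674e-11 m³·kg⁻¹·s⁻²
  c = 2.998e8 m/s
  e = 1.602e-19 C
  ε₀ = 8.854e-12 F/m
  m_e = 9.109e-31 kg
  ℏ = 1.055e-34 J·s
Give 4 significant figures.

Planck time: t_P = √(ℏG/c⁵) = 5.392e-44 s
atomic unit of time: τ_au = (4πε₀)²ℏ³/(m_e e⁴) = 2.423e-17 s
8.78e4 × 5.392e-44 / 2.423e-17 = 1.954e-22

1.954e-22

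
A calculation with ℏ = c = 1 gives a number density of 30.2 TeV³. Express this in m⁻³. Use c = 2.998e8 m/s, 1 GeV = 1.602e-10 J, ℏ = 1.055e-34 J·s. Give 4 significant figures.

Number density is [L]⁻³ = [E]³/(ℏc)³.
1 GeV³ → 1/(ℏc)³ × (1 GeV in J)³ = 1.299e47 m⁻³.
Convert the energy scale: 30.2 TeV³ = 3.02e10 GeV³.
Result: 3.02e10 × 1.299e47 = 3.924e57 m⁻³.

3.924e57 m⁻³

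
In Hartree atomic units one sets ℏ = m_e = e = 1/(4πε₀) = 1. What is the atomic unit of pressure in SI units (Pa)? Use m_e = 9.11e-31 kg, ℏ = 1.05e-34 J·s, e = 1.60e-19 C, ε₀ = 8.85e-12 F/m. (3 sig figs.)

P_au = E_h/a₀³ = m_e⁴e¹⁰/((4πε₀)⁵ℏ⁸)
E_h = 4.38e-18 J
a₀ = 5.26e-11 m
E_h/a₀³ = 3.01e13 Pa

3.01e13 Pa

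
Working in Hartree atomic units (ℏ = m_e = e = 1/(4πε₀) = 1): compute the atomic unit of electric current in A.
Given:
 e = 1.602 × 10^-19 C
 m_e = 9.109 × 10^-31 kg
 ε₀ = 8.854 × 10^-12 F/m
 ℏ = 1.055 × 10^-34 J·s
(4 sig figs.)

The unique combination of the constants set to 1 with dimensions of current is I_au = e E_h/ℏ = m_e e⁵/((4πε₀)²ℏ³).
E_h = 4.354 × 10^-18 J
e·E_h/ℏ = 6.612 × 10^-3 A

6.612 × 10^-3 A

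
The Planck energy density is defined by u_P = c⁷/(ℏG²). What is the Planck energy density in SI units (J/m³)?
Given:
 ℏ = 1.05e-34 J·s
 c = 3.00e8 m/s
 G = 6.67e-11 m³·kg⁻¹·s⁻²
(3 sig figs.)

u_P = c⁷/(ℏG²)
  = 2.19e59 / 4.67e-55
  = 4.68e113 J/m³

4.68e113 J/m³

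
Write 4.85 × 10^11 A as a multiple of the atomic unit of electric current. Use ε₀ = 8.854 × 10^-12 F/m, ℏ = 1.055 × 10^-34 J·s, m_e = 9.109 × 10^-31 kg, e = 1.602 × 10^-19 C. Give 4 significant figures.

7.335 × 10^13

atomic unit of electric current: I_au = e E_h/ℏ = m_e e⁵/((4πε₀)²ℏ³) = 6.612 × 10^-3 A.
4.85 × 10^11 / 6.612 × 10^-3 = 7.335 × 10^13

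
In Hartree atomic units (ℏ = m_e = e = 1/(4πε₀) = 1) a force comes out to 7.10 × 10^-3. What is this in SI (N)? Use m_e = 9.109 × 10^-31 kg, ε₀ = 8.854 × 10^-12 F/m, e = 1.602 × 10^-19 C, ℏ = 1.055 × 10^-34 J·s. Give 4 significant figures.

5.836 × 10^-10 N

One atomic unit of force: F_au = E_h/a₀ = m_e²e⁶/((4πε₀)³ℏ⁴) = 8.220 × 10^-8 N.
7.10 × 10^-3 × 8.220 × 10^-8 N = 5.836 × 10^-10 N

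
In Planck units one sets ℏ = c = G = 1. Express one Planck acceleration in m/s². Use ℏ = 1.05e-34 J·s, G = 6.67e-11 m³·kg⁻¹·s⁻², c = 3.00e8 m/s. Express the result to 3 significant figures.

5.59e51 m/s²

a_P = √(c⁷/(ℏG))
  = √(3.12e103)
  = 5.59e51 m/s²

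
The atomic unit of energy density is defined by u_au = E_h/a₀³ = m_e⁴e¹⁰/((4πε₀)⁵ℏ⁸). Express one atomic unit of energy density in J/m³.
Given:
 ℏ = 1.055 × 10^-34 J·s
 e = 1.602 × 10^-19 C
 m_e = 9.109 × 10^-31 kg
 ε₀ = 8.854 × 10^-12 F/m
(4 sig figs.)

2.929 × 10^13 J/m³

u_au = E_h/a₀³ = m_e⁴e¹⁰/((4πε₀)⁵ℏ⁸)
E_h = 4.354 × 10^-18 J
a₀ = 5.297 × 10^-11 m
E_h/a₀³ = 2.929 × 10^13 J/m³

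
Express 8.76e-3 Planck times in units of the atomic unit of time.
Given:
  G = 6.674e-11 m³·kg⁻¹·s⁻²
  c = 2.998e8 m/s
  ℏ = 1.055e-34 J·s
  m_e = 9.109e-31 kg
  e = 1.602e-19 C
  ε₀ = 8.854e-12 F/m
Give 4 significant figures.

1.949e-29

Planck time: t_P = √(ℏG/c⁵) = 5.392e-44 s
atomic unit of time: τ_au = (4πε₀)²ℏ³/(m_e e⁴) = 2.423e-17 s
8.76e-3 × 5.392e-44 / 2.423e-17 = 1.949e-29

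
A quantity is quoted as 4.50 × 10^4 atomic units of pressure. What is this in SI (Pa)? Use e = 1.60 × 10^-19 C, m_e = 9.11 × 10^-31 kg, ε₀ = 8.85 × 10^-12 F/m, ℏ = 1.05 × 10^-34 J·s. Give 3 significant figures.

One atomic unit of pressure: P_au = E_h/a₀³ = m_e⁴e¹⁰/((4πε₀)⁵ℏ⁸) = 3.01 × 10^13 Pa.
4.50 × 10^4 × 3.01 × 10^13 Pa = 1.36 × 10^18 Pa

1.36 × 10^18 Pa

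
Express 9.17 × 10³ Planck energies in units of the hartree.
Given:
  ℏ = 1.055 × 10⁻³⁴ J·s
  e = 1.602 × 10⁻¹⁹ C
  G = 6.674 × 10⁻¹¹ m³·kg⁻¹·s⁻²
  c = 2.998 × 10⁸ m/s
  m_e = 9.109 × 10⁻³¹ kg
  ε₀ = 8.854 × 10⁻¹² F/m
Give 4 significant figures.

Planck energy: E_P = √(ℏc⁵/G) = 1.957 × 10⁹ J
hartree: E_h = m_e e⁴/(4πε₀ℏ)² = 4.354 × 10⁻¹⁸ J
9.17 × 10³ × 1.957 × 10⁹ / 4.354 × 10⁻¹⁸ = 4.121 × 10³⁰

4.121 × 10³⁰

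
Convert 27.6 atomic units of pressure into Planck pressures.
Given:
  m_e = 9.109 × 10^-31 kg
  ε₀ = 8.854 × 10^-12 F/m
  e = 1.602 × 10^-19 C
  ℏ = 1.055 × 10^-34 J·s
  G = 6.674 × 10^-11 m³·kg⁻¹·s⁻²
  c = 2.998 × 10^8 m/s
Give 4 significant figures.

1.745 × 10^-99

atomic unit of pressure: P_au = E_h/a₀³ = m_e⁴e¹⁰/((4πε₀)⁵ℏ⁸) = 2.929 × 10^13 Pa
Planck pressure: p_P = c⁷/(ℏG²) = 4.632 × 10^113 Pa
27.6 × 2.929 × 10^13 / 4.632 × 10^113 = 1.745 × 10^-99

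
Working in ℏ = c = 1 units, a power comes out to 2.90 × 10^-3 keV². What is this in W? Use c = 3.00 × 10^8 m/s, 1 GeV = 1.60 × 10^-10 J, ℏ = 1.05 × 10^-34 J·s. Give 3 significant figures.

Power is [E]/[T] = [E]²/ℏ.
1 GeV² → 1/ℏ × (1 GeV in J)² = 2.44 × 10^14 W.
Convert the energy scale: 2.90 × 10^-3 keV² = 2.90 × 10^-15 GeV².
Result: 2.90 × 10^-15 × 2.44 × 10^14 = 0.707 W.

0.707 W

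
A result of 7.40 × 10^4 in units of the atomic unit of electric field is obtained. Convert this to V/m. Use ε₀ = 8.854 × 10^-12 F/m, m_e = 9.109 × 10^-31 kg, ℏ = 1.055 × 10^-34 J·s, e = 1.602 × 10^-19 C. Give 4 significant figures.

3.797 × 10^16 V/m

One atomic unit of electric field: E_au = E_h/(e a₀) = m_e²e⁵/((4πε₀)³ℏ⁴) = 5.131 × 10^11 V/m.
7.40 × 10^4 × 5.131 × 10^11 V/m = 3.797 × 10^16 V/m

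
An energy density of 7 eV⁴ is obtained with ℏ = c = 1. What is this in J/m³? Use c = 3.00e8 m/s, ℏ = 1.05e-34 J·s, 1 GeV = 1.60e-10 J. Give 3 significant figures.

[E]/[L]³ = [E]⁴/(ℏc)³; restore (ℏc)⁻³.
1 GeV⁴ → 1/(ℏc)³ × (1 GeV in J)⁴ = 2.10e37 J/m³.
Convert the energy scale: 7 eV⁴ = 7.00e-36 GeV⁴.
Result: 7.00e-36 × 2.10e37 = 147 J/m³.

147 J/m³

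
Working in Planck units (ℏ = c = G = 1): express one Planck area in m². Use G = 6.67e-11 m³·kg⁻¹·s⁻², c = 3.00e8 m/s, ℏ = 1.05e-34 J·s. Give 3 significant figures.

Dimensional analysis gives A_P = ℏG/c³.
  = 7.00e-45 / 2.70e25
  = 2.59e-70 m²

2.59e-70 m²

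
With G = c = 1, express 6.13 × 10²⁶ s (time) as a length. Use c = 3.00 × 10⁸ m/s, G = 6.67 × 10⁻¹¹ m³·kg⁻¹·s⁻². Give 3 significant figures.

1.84 × 10³⁵ m

Time → length via c.
6.13 × 10²⁶ s × (c) = 1.84 × 10³⁵ m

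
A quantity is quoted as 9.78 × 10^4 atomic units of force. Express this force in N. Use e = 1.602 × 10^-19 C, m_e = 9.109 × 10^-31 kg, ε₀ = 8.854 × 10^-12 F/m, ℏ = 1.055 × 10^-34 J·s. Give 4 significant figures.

8.039 × 10^-3 N

One atomic unit of force: F_au = E_h/a₀ = m_e²e⁶/((4πε₀)³ℏ⁴) = 8.220 × 10^-8 N.
9.78 × 10^4 × 8.220 × 10^-8 N = 8.039 × 10^-3 N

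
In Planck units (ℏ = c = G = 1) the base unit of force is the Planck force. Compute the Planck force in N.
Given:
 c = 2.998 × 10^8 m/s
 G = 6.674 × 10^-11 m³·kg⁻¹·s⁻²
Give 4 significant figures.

F_P = c⁴/G
  = 8.078 × 10^33 / 6.674 × 10^-11
  = 1.210 × 10^44 N

1.210 × 10^44 N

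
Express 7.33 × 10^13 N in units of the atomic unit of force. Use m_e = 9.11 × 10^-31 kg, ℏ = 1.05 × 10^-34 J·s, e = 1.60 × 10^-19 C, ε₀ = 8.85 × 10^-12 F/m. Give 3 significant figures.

atomic unit of force: F_au = E_h/a₀ = m_e²e⁶/((4πε₀)³ℏ⁴) = 8.33 × 10^-8 N.
7.33 × 10^13 / 8.33 × 10^-8 = 8.80 × 10^20

8.80 × 10^20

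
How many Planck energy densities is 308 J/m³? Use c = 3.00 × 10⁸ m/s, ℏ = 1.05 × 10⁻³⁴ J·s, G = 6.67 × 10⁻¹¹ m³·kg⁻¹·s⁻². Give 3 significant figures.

Planck energy density: u_P = c⁷/(ℏG²) = 4.68 × 10¹¹³ J/m³.
308 / 4.68 × 10¹¹³ = 6.58 × 10⁻¹¹²

6.58 × 10⁻¹¹²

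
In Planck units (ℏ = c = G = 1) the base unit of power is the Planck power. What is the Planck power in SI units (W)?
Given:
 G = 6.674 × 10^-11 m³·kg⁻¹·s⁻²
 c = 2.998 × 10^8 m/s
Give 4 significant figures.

P_P = c⁵/G
  = 2.422 × 10^42 / 6.674 × 10^-11
  = 3.629 × 10^52 W

3.629 × 10^52 W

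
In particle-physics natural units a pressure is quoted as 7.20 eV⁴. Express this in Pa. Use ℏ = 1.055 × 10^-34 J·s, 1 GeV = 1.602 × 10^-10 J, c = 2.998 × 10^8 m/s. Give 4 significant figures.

149.9 Pa

Pressure is [E]/[L]³ = [E]⁴/(ℏc)³.
1 GeV⁴ → 1/(ℏc)³ × (1 GeV in J)⁴ = 2.082 × 10^37 Pa.
Convert the energy scale: 7.20 eV⁴ = 7.20 × 10^-36 GeV⁴.
Result: 7.20 × 10^-36 × 2.082 × 10^37 = 149.9 Pa.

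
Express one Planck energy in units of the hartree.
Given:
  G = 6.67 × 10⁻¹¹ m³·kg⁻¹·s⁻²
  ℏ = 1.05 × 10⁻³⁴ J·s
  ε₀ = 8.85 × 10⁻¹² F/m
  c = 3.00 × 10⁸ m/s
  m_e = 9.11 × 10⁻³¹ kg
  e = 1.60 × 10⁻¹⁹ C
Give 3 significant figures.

Planck energy: E_P = √(ℏc⁵/G) = 1.96 × 10⁹ J
hartree: E_h = m_e e⁴/(4πε₀ℏ)² = 4.38 × 10⁻¹⁸ J
ratio = 1.96 × 10⁹ / 4.38 × 10⁻¹⁸ = 4.47 × 10²⁶

4.47 × 10²⁶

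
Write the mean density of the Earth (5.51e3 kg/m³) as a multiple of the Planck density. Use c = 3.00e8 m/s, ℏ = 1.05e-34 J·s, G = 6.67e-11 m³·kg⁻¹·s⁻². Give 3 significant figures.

Planck density: ρ_P = c⁵/(ℏG²) = 5.20e96 kg/m³.
5.51e3 / 5.20e96 = 1.06e-93

1.06e-93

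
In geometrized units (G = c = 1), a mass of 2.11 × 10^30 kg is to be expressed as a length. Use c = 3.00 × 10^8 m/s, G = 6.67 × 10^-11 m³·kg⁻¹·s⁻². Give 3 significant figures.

In G = c = 1 units mass has dimensions of length; the conversion factor is G/c².
2.11 × 10^30 kg × (G/c²) = 1.56 × 10^3 m

1.56 × 10^3 m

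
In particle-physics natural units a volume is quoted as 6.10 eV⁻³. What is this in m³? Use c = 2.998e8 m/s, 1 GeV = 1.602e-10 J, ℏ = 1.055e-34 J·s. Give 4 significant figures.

Volume is [L]³ = [E]⁻³·(ℏc)³.
1 GeV⁻³ → (ℏc)³ × (1 GeV in J)⁻³ = 7.696e-48 m³.
Convert the energy scale: 6.10 eV⁻³ = 6.10e27 GeV⁻³.
Result: 6.10e27 × 7.696e-48 = 4.695e-20 m³.

4.695e-20 m³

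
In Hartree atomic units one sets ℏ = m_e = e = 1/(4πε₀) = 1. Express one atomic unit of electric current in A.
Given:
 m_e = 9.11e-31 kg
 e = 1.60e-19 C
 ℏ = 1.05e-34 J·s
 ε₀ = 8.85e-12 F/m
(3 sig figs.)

6.67e-3 A

I_au = e E_h/ℏ = m_e e⁵/((4πε₀)²ℏ³)
E_h = 4.38e-18 J
e·E_h/ℏ = 6.67e-3 A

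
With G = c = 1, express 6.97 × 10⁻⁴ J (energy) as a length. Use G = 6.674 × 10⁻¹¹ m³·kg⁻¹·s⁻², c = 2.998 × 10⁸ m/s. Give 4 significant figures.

5.758 × 10⁻⁴⁸ m

Energy → length via G/c⁴.
6.97 × 10⁻⁴ J × (G/c⁴) = 5.758 × 10⁻⁴⁸ m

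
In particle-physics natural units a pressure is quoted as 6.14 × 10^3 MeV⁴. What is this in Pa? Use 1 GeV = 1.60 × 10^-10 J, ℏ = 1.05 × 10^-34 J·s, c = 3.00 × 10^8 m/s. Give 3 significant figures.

Pressure is [E]/[L]³ = [E]⁴/(ℏc)³.
1 GeV⁴ → 1/(ℏc)³ × (1 GeV in J)⁴ = 2.10 × 10^37 Pa.
Convert the energy scale: 6.14 × 10^3 MeV⁴ = 6.14 × 10^-9 GeV⁴.
Result: 6.14 × 10^-9 × 2.10 × 10^37 = 1.29 × 10^29 Pa.

1.29 × 10^29 Pa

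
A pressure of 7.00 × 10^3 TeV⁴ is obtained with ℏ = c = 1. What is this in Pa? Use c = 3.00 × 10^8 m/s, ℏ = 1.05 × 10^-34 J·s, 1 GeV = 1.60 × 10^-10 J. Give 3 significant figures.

1.47 × 10^53 Pa

Pressure is [E]/[L]³ = [E]⁴/(ℏc)³.
1 GeV⁴ → 1/(ℏc)³ × (1 GeV in J)⁴ = 2.10 × 10^37 Pa.
Convert the energy scale: 7.00 × 10^3 TeV⁴ = 7.00 × 10^15 GeV⁴.
Result: 7.00 × 10^15 × 2.10 × 10^37 = 1.47 × 10^53 Pa.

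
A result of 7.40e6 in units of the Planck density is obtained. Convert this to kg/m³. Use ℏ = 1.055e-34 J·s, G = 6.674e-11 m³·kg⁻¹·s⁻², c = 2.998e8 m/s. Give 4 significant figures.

3.814e103 kg/m³

One Planck density: ρ_P = c⁵/(ℏG²) = 5.154e96 kg/m³.
7.40e6 × 5.154e96 kg/m³ = 3.814e103 kg/m³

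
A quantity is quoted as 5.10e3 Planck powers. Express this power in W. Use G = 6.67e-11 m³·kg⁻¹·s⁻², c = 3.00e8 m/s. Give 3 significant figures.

1.86e56 W

One Planck power: P_P = c⁵/G = 3.64e52 W.
5.10e3 × 3.64e52 W = 1.86e56 W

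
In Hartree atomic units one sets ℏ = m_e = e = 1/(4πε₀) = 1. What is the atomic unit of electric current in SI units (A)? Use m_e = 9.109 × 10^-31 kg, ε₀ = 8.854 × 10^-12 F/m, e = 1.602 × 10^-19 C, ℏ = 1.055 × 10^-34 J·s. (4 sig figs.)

6.612 × 10^-3 A

I_au = e E_h/ℏ = m_e e⁵/((4πε₀)²ℏ³)
E_h = 4.354 × 10^-18 J
e·E_h/ℏ = 6.612 × 10^-3 A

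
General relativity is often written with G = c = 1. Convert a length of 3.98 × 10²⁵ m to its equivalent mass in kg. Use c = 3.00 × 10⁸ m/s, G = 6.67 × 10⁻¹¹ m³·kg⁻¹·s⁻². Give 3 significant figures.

5.37 × 10⁵² kg

Length → mass via c²/G.
3.98 × 10²⁵ m × (c²/G) = 5.37 × 10⁵² kg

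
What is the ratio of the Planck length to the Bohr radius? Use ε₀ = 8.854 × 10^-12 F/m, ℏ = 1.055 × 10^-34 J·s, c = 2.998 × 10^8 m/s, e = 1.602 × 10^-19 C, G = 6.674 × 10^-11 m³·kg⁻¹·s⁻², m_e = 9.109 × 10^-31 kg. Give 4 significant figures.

3.051 × 10^-25

Planck length: ℓ_P = √(ℏG/c³) = 1.616 × 10^-35 m
Bohr radius: a₀ = 4πε₀ℏ²/(m_e e²) = 5.297 × 10^-11 m
ratio = 1.616 × 10^-35 / 5.297 × 10^-11 = 3.051 × 10^-25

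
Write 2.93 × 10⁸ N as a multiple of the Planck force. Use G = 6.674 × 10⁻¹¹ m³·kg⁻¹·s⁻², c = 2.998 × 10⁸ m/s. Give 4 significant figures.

2.421 × 10⁻³⁶

Planck force: F_P = c⁴/G = 1.210 × 10⁴⁴ N.
2.93 × 10⁸ / 1.210 × 10⁴⁴ = 2.421 × 10⁻³⁶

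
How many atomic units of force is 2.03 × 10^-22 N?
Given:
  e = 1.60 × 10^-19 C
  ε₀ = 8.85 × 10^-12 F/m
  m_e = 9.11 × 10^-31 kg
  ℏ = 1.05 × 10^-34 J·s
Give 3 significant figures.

2.44 × 10^-15

atomic unit of force: F_au = E_h/a₀ = m_e²e⁶/((4πε₀)³ℏ⁴) = 8.33 × 10^-8 N.
2.03 × 10^-22 / 8.33 × 10^-8 = 2.44 × 10^-15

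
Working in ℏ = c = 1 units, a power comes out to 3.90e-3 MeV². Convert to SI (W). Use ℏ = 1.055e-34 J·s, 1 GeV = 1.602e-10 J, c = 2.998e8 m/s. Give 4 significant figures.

Power is [E]/[T] = [E]²/ℏ.
1 GeV² → 1/ℏ × (1 GeV in J)² = 2.433e14 W.
Convert the energy scale: 3.90e-3 MeV² = 3.90e-9 GeV².
Result: 3.90e-9 × 2.433e14 = 9.487e5 W.

9.487e5 W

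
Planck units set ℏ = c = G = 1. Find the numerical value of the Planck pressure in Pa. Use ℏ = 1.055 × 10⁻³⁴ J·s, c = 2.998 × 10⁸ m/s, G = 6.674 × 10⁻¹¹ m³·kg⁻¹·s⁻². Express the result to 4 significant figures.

4.632 × 10¹¹³ Pa

The unique combination of the constants set to 1 with dimensions of pressure is p_P = c⁷/(ℏG²).
  = 2.177 × 10⁵⁹ / 4.699 × 10⁻⁵⁵
  = 4.632 × 10¹¹³ Pa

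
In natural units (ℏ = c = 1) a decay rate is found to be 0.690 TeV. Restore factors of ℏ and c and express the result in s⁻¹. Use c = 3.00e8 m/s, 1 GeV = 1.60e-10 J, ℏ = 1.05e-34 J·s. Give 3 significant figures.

1.05e27 s⁻¹

A rate is [E]/ℏ; divide by ℏ.
1 GeV → 1/ℏ × (1 GeV in J) = 1.52e24 s⁻¹.
Convert the energy scale: 0.690 TeV = 690 GeV.
Result: 690 × 1.52e24 = 1.05e27 s⁻¹.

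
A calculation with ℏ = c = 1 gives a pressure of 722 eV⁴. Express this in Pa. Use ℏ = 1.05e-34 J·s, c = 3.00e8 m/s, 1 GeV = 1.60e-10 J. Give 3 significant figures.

Pressure is [E]/[L]³ = [E]⁴/(ℏc)³.
1 GeV⁴ → 1/(ℏc)³ × (1 GeV in J)⁴ = 2.10e37 Pa.
Convert the energy scale: 722 eV⁴ = 7.22e-34 GeV⁴.
Result: 7.22e-34 × 2.10e37 = 1.51e4 Pa.

1.51e4 Pa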